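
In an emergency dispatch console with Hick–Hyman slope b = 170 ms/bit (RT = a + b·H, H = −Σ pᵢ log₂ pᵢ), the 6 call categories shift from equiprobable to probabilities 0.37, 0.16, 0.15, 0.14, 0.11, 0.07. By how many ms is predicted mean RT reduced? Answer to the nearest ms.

35 ms

Equiprobable entropy H₀ = log₂ 6 = 2.5850 bits.
Skewed entropy H = −Σ pᵢ log₂ pᵢ = 2.3802 bits.
ΔRT = b·(H₀ − H) = 170 × 0.2047 = 34.80 ms.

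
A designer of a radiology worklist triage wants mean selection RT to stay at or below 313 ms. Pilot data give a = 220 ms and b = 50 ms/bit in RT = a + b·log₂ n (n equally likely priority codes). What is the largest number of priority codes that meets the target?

3

50·log₂ n ≤ 313 − 220 = 93, giving log₂ n ≤ 1.8600 and n ≤ 3.630. The largest whole number is 3.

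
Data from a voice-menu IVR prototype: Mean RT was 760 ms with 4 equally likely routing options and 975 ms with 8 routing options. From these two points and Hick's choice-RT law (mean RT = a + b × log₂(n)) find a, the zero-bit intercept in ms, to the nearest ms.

330 ms

The slope on a log₂ axis is (975 − 760) / (3 − 2) = 215 ms/bit.
Intercept: a = 760 − 215·log₂(4) = 330.000 ms.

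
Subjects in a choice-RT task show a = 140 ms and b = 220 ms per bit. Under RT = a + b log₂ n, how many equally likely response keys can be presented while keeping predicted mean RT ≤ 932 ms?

Set 140 + 220·log₂ n ≤ 932 → log₂ n ≤ (932 − 140)/220 = 3.6000.
So n ≤ 2^3.6000 = 12.126; the largest integer n is 12.

12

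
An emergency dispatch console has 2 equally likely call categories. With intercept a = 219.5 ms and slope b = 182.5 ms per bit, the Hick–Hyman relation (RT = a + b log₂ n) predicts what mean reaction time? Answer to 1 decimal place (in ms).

log₂(2) = 1 bits, so RT = 219.5 + 182.5 × 1 ≈ 402.000 ms.

402.0 ms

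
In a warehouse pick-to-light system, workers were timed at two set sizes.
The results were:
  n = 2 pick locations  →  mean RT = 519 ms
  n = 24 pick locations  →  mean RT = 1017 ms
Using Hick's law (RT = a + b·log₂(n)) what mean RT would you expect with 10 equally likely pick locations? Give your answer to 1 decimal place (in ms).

841.5 ms

RT is linear in log₂ n, so two points fix the line:
  b = (1017 − 519) / (log₂ 24 − log₂ 2) = 498 / (4.5850 − 1) = 138.914 ms/bit
  a = 519 − 138.914 × 1 = 380.086 ms
Then RT(10) = 380.086 + 138.914 × log₂ 10 = 380.086 + 138.914 × 3.3219 ≈ 841.547 ms.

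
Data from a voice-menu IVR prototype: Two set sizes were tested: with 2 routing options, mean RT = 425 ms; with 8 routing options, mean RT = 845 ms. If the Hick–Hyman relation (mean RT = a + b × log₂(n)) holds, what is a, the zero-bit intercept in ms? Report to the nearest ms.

215 ms

b = (RT₂ − RT₁)/(log₂ n₂ − log₂ n₁) = (845 − 425)/(3 − 1) = 210 ms/bit.
a = RT₁ − b·log₂ n₁ = 425 − 210 × 1 = 215.000 ms.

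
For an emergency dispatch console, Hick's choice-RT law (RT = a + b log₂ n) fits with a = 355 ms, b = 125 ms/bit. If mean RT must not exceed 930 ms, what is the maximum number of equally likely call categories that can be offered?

24

Set 355 + 125·log₂ n ≤ 930 → log₂ n ≤ (930 − 355)/125 = 4.6000.
So n ≤ 2^4.6000 = 24.251; the largest integer n is 24.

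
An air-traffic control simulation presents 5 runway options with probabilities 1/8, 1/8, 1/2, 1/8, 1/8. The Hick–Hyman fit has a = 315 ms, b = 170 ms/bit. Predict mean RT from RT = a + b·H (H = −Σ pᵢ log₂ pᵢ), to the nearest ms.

655 ms

Each term −pᵢ log₂ pᵢ: 0.125·3 + 0.125·3 + 0.5·1 + 0.125·3 + 0.125·3; summed, H = 2.000 bits.
Mean RT = a + bH = 315 + 170·2.000 = 655.00 ms.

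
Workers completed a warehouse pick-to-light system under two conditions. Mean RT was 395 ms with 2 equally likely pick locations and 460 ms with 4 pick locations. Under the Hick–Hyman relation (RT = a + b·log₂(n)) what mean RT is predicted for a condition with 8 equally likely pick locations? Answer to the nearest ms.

RT is linear in log₂ n, so two points fix the line:
  b = (460 − 395) / (log₂ 4 − log₂ 2) = 65 / (2 − 1) = 65 ms/bit
  a = 395 − 65 × 1 = 330 ms
Then RT(8) = 330 + 65 × log₂ 8 = 330 + 65 × 3 ≈ 525.000 ms.

525 ms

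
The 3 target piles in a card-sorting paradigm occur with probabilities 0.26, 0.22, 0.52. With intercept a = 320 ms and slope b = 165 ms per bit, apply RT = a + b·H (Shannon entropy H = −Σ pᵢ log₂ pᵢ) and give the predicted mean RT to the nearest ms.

564 ms

Entropy contributions −pᵢ log₂ pᵢ: 0.5053, 0.4806, 0.4906; sum H = 1.4764 bits.
RT = a + bH = 320 + 165·1.4764 = 563.61 ms.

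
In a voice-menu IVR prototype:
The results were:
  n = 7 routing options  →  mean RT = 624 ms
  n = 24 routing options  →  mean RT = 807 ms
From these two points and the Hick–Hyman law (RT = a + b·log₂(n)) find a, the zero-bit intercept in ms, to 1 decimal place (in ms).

335.0 ms

The slope on a log₂ axis is (807 − 624) / (4.5850 − 2.8074) = 102.947 ms/bit.
Intercept: a = 624 − 102.947·log₂(7) = 334.990 ms.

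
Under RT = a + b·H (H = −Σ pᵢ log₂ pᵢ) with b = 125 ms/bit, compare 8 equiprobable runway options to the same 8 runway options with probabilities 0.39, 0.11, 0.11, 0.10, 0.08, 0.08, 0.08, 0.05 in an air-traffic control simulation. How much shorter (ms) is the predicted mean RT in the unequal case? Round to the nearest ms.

43 ms

Equiprobable entropy H₀ = log₂ 8 = 3.0000 bits.
Skewed entropy H = −Σ pᵢ log₂ pᵢ = 2.6532 bits.
ΔRT = b·(H₀ − H) = 125 × 0.3468 = 43.35 ms.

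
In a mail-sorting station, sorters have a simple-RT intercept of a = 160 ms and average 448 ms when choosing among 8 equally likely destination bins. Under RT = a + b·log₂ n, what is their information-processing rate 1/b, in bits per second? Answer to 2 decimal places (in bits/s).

10.42 bits/s

b = (448 − 160)/log₂ 8 = 288/3 = 96.000 ms per bit = 0.09600 s/bit; the reciprocal is 10.417 bits/s.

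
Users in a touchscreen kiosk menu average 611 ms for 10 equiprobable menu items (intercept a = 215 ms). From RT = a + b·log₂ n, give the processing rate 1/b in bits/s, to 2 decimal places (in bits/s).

b = (611 − 215)/log₂ 10 = 396/3.3219 = 119.208 ms per bit = 0.11921 s/bit; the reciprocal is 8.389 bits/s.

8.39 bits/s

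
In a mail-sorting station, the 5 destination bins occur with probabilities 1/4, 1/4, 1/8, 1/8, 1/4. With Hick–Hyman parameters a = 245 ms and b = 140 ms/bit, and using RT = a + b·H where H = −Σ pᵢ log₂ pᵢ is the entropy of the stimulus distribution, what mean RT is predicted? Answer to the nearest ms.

Each term −pᵢ log₂ pᵢ: 0.25·2 + 0.25·2 + 0.125·3 + 0.125·3 + 0.25·2; summed, H = 2.250 bits.
Mean RT = a + bH = 245 + 140·2.250 = 560.00 ms.

560 ms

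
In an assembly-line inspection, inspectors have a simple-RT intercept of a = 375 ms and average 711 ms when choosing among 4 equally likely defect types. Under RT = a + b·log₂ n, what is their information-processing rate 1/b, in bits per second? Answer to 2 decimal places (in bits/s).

5.95 bits/s

Choice component = 711 − 375 = 336 ms over log₂(4) = 2 bits.
b = 336 / 2 = 168.000 ms/bit, so 1/b = 5.952 bits/s.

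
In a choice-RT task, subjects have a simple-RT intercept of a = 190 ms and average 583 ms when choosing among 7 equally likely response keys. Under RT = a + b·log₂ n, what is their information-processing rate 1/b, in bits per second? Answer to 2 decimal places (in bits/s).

7.14 bits/s

b = (583 − 190)/log₂ 7 = 393/2.8074 = 139.989 ms per bit = 0.13999 s/bit; the reciprocal is 7.143 bits/s.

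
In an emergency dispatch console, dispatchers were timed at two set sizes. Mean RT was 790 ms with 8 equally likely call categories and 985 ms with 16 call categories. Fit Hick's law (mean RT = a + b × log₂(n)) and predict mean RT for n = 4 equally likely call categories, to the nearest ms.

595 ms

Fit slope and intercept:
  b = (985 − 790) / (log₂ 16 − log₂ 8) = 195 / (4 − 3) = 195 ms/bit
  a = 790 − 195 × 3 = 205 ms
Then RT(4) = 205 + 195 × log₂ 4 = 205 + 195 × 2 ≈ 595.000 ms.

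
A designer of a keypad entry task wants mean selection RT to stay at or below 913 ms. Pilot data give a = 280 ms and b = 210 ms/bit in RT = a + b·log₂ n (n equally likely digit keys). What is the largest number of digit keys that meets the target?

Set 280 + 210·log₂ n ≤ 913 → log₂ n ≤ (913 − 280)/210 = 3.0143.
So n ≤ 2^3.0143 = 8.080; the largest integer n is 8.

8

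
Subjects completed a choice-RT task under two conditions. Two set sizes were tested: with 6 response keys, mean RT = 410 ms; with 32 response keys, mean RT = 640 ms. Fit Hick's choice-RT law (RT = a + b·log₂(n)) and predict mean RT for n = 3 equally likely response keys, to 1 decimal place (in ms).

With log₂ n on the abscissa the relation is linear; from the two conditions:
  b = (640 − 410) / (log₂ 32 − log₂ 6) = 230 / (5 − 2.5850) = 95.237 ms/bit
  a = 410 − 95.237 × 2.5850 = 163.817 ms
Then RT(3) = 163.817 + 95.237 × log₂ 3 = 163.817 + 95.237 × 1.5850 ≈ 314.763 ms.

314.8 ms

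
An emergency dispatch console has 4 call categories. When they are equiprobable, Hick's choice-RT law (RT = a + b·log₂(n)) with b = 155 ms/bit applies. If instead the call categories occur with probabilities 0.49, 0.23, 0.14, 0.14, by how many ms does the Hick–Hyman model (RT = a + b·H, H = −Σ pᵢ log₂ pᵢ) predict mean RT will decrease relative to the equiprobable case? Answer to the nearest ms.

33 ms

Equiprobable entropy H₀ = log₂ 4 = 2.0000 bits.
Skewed entropy H = −Σ pᵢ log₂ pᵢ = 1.7862 bits.
ΔRT = b·(H₀ − H) = 155 × 0.2138 = 33.14 ms.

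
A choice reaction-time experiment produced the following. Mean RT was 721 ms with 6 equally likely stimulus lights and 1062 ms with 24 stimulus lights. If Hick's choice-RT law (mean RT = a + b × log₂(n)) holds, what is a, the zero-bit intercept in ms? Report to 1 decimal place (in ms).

280.3 ms

b = (RT₂ − RT₁)/(log₂ n₂ − log₂ n₁) = (1062 − 721)/(4.5850 − 2.5850) = 170.500 ms/bit.
Intercept: a = 721 − 170.500·log₂(6) = 280.264 ms.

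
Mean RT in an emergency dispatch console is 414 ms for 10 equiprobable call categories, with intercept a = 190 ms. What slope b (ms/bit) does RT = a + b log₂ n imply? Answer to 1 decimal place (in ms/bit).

67.4 ms/bit

log₂(10) = 3.3219 bits.
b = (RT − a)/log₂ n = (414 − 190) / 3.3219 = 67.431 ms/bit.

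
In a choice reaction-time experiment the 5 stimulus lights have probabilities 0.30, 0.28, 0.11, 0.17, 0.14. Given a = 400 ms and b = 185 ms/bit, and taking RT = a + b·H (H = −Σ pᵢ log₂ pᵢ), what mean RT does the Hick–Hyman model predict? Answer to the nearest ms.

810 ms

H = 0.30·log₂(1/0.30) + 0.28·log₂(1/0.28) + 0.11·log₂(1/0.11) + 0.17·log₂(1/0.17) + 0.14·log₂(1/0.14) = 2.2173 bits.
RT = 400 + 185 × 2.2173 = 810.20 ms.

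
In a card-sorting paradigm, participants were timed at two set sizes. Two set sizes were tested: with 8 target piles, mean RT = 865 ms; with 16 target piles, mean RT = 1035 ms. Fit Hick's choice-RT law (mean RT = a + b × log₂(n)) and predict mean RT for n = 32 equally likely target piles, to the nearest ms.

Fit slope and intercept:
  b = (1035 − 865) / (log₂ 16 − log₂ 8) = 170 / (4 − 3) = 170 ms/bit
  a = 865 − 170 × 3 = 355 ms
Then RT(32) = 355 + 170 × log₂ 32 = 355 + 170 × 5 ≈ 1205.000 ms.

1205 ms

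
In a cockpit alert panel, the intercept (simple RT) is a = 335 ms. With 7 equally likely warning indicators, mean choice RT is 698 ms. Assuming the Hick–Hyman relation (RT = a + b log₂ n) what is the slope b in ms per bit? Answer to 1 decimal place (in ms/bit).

129.3 ms/bit

7 alternatives carry log₂ 7 = 2.8074 bits; the choice cost is 698 − 335 = 363 ms, so b = 363/2.8074 = 129.303 ms/bit.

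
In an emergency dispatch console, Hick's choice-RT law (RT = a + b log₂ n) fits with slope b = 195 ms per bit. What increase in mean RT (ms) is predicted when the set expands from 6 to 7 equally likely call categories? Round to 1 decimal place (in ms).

43.4 ms

ΔRT = (a + b log₂ n₂) − (a + b log₂ n₁) = b·(log₂ n₂ − log₂ n₁).
log₂(7) − log₂(6) = 2.8074 − 2.5850 = 0.2224.
ΔRT = 195 × 0.2224 = 43.367 ms.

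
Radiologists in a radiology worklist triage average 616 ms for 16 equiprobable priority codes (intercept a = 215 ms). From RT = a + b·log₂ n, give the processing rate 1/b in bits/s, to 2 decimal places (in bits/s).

b = (616 − 215)/log₂ 16 = 401/4 = 100.250 ms per bit = 0.10025 s/bit; the reciprocal is 9.975 bits/s.

9.98 bits/s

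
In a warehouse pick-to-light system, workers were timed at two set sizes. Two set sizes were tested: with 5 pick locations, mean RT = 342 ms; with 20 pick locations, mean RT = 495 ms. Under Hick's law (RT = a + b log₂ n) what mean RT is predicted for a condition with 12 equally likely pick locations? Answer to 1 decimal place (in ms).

With log₂ n on the abscissa the relation is linear; from the two conditions:
  b = (495 − 342) / (log₂ 20 − log₂ 5) = 153 / (4.3219 − 2.3219) = 76.500 ms/bit
  a = 342 − 76.500 × 2.3219 = 164.373 ms
Then RT(12) = 164.373 + 76.500 × log₂ 12 = 164.373 + 76.500 × 3.5850 ≈ 438.622 ms.

438.6 ms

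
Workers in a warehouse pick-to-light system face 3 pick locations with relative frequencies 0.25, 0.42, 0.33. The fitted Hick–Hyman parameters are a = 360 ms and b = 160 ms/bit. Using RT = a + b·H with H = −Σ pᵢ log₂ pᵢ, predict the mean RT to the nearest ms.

609 ms

H = 0.25·log₂(1/0.25) + 0.42·log₂(1/0.42) + 0.33·log₂(1/0.33) = 1.5535 bits.
RT = 360 + 160 × 1.5535 = 608.56 ms.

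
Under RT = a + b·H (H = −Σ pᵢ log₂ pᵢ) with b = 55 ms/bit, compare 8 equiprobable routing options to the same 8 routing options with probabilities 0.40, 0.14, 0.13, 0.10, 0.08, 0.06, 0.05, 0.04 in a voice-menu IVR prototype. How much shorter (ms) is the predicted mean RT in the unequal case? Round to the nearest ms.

The RT saving is b·ΔH. Equiprobable H₀ = log₂(8) = 3.0000 bits; with the given probabilities H = 2.5776 bits.
b·(H₀ − H) = 55 × (3.0000 − 2.5776) = 23.23 ms.

23 ms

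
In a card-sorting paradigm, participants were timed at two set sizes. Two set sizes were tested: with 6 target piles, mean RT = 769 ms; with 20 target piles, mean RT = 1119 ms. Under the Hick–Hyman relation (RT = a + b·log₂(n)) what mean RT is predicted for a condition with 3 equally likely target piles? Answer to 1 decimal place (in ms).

567.5 ms

Solve the two-equation system in a and b:
  b = (1119 − 769) / (log₂ 20 − log₂ 6) = 350 / (4.3219 − 2.5850) = 201.501 ms/bit
  a = 769 − 201.501 × 2.5850 = 248.128 ms
Then RT(3) = 248.128 + 201.501 × log₂ 3 = 248.128 + 201.501 × 1.5850 ≈ 567.499 ms.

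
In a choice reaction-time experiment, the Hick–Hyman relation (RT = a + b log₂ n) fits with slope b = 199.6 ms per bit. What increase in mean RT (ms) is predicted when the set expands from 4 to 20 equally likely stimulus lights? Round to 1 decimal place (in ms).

463.5 ms

Only the slope matters, since a is common to both: ΔRT = b·log₂(n₂/n₁).
log₂(20) − log₂(4) = 4.3219 − 2 = 2.3219.
ΔRT = 199.6 × 2.3219 = 463.457 ms.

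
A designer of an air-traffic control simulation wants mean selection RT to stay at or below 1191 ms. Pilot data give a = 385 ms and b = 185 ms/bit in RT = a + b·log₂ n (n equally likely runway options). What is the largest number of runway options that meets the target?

20

Information budget: (1191 − 385)/185 = 4.3568 bits, so n ≤ 2^4.3568 = 20.489 → at most 20.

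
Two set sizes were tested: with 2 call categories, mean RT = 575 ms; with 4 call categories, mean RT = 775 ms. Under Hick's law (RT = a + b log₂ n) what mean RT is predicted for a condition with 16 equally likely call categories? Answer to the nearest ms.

RT is linear in log₂ n, so two points fix the line:
  b = (775 − 575) / (log₂ 4 − log₂ 2) = 200 / (2 − 1) = 200 ms/bit
  a = 575 − 200 × 1 = 375 ms
Then RT(16) = 375 + 200 × log₂ 16 = 375 + 200 × 4 ≈ 1175.000 ms.

1175 ms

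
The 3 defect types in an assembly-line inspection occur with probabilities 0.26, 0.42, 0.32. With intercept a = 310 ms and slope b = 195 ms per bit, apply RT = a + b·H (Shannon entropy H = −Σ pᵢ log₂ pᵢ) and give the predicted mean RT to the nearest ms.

614 ms

H = 0.26·log₂(1/0.26) + 0.42·log₂(1/0.42) + 0.32·log₂(1/0.32) = 1.5570 bits.
RT = 310 + 195 × 1.5570 = 613.61 ms.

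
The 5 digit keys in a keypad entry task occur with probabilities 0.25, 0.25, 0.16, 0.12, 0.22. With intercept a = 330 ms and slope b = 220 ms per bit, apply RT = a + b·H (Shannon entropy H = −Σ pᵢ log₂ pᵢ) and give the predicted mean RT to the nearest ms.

830 ms

Entropy contributions −pᵢ log₂ pᵢ: 0.5000, 0.5000, 0.4230, 0.3671, 0.4806; sum H = 2.2707 bits.
RT = a + bH = 330 + 220·2.2707 = 829.54 ms.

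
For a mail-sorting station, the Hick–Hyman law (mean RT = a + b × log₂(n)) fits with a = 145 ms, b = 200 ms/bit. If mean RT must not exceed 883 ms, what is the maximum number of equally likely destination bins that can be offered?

200·log₂ n ≤ 883 − 145 = 738, giving log₂ n ≤ 3.6900 and n ≤ 12.906. The largest whole number is 12.

12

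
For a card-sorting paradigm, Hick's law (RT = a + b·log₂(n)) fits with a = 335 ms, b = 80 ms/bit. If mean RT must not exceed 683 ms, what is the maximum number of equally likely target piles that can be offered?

20

80·log₂ n ≤ 683 − 335 = 348, giving log₂ n ≤ 4.3500 and n ≤ 20.393. The largest whole number is 20.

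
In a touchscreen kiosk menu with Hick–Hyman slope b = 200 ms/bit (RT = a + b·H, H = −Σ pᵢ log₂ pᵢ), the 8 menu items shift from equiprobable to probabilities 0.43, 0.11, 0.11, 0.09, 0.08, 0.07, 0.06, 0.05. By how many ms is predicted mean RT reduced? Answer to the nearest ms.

89 ms

The RT saving is b·ΔH. Equiprobable H₀ = log₂(8) = 3.0000 bits; with the given probabilities H = 2.5565 bits.
b·(H₀ − H) = 200 × (3.0000 − 2.5565) = 88.70 ms.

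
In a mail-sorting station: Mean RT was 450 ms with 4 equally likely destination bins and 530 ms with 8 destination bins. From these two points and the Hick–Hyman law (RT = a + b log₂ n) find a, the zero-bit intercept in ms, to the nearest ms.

290 ms

The slope on a log₂ axis is (530 − 450) / (3 − 2) = 80 ms/bit.
Intercept: a = 450 − 80·log₂(4) = 290.000 ms.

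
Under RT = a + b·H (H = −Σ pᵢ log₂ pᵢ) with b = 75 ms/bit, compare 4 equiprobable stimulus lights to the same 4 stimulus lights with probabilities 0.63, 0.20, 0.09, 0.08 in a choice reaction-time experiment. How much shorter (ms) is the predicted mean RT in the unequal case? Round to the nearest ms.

The RT saving is b·ΔH. Equiprobable H₀ = log₂(4) = 2.0000 bits; with the given probabilities H = 1.4885 bits.
b·(H₀ − H) = 75 × (2.0000 − 1.4885) = 38.36 ms.

38 ms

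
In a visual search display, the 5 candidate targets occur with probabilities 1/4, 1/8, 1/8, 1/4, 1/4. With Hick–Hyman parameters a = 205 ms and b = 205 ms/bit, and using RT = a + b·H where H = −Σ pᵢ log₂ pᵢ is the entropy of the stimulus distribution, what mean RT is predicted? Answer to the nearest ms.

666 ms

Each term −pᵢ log₂ pᵢ: 0.25·2 + 0.125·3 + 0.125·3 + 0.25·2 + 0.25·2; summed, H = 2.250 bits.
Mean RT = a + bH = 205 + 205·2.250 = 666.25 ms.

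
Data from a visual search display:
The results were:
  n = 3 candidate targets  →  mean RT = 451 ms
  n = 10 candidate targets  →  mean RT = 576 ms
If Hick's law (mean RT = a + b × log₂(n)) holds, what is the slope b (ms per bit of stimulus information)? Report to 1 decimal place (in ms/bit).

The slope on a log₂ axis is (576 − 451) / (3.3219 − 1.5850) = 71.965 ms/bit.

72.0 ms/bit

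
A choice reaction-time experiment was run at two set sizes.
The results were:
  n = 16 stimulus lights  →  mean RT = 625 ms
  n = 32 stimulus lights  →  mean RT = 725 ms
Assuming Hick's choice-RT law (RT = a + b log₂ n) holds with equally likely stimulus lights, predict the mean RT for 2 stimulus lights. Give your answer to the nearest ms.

325 ms

Solve the two-equation system in a and b:
  b = (725 − 625) / (log₂ 32 − log₂ 16) = 100 / (5 − 4) = 100 ms/bit
  a = 625 − 100 × 4 = 225 ms
Then RT(2) = 225 + 100 × log₂ 2 = 225 + 100 × 1 ≈ 325.000 ms.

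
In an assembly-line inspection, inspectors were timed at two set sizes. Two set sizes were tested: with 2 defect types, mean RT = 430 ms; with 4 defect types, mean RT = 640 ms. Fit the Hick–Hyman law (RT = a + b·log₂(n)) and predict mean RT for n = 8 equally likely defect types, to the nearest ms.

850 ms

Fit slope and intercept:
  b = (640 − 430) / (log₂ 4 − log₂ 2) = 210 / (2 − 1) = 210 ms/bit
  a = 430 − 210 × 1 = 220 ms
Then RT(8) = 220 + 210 × log₂ 8 = 220 + 210 × 3 ≈ 850.000 ms.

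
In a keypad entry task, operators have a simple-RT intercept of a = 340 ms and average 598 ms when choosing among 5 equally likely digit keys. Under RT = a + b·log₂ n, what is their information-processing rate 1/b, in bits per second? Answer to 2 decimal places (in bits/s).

9.00 bits/s

b = (598 − 340)/log₂ 5 = 258/2.3219 = 111.115 ms per bit = 0.11111 s/bit; the reciprocal is 9.000 bits/s.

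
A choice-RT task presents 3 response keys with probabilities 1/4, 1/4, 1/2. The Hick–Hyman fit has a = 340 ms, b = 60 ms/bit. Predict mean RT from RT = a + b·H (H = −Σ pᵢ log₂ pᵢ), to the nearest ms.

H = −Σ pᵢ log₂ pᵢ = 0.25·2 + 0.25·2 + 0.5·1 = 1.500 bits.
RT = 340 + 60 × 1.500 = 430.00 ms.

430 ms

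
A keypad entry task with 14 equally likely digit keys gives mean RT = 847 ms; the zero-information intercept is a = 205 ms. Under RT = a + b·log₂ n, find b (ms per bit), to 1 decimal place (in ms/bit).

14 alternatives carry log₂ 14 = 3.8074 bits; the choice cost is 847 − 205 = 642 ms, so b = 642/3.8074 = 168.621 ms/bit.

168.6 ms/bit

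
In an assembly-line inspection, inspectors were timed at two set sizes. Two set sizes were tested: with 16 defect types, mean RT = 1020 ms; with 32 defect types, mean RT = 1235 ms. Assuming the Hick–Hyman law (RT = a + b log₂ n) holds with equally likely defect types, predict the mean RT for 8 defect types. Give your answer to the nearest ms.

805 ms

With log₂ n on the abscissa the relation is linear; from the two conditions:
  b = (1235 − 1020) / (log₂ 32 − log₂ 16) = 215 / (5 − 4) = 215 ms/bit
  a = 1020 − 215 × 4 = 160 ms
Then RT(8) = 160 + 215 × log₂ 8 = 160 + 215 × 3 ≈ 805.000 ms.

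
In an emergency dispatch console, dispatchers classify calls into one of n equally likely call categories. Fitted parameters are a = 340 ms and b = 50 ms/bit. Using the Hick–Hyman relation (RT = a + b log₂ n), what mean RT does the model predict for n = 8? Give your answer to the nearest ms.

log₂(8) = 3 bits, so RT = 340 + 50 × 3 ≈ 490.000 ms.

490 ms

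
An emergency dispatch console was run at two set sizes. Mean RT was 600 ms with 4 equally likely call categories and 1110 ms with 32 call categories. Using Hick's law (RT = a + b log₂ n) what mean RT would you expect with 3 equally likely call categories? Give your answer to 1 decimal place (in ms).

With log₂ n on the abscissa the relation is linear; from the two conditions:
  b = (1110 − 600) / (log₂ 32 − log₂ 4) = 510 / (5 − 2) = 170.000 ms/bit
  a = 600 − 170.000 × 2 = 260.000 ms
Then RT(3) = 260.000 + 170.000 × log₂ 3 = 260.000 + 170.000 × 1.5850 ≈ 529.444 ms.

529.4 ms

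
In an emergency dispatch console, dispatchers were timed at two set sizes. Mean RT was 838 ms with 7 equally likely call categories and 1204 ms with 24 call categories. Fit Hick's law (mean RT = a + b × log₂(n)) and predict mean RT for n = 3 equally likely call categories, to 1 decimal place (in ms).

586.3 ms

Fit slope and intercept:
  b = (1204 − 838) / (log₂ 24 − log₂ 7) = 366 / (4.5850 − 2.8074) = 205.895 ms/bit
  a = 838 − 205.895 × 2.8074 = 259.980 ms
Then RT(3) = 259.980 + 205.895 × log₂ 3 = 259.980 + 205.895 × 1.5850 ≈ 586.316 ms.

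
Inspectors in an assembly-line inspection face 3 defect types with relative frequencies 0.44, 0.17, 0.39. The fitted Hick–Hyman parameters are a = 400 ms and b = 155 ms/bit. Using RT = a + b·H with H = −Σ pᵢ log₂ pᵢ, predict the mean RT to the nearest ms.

630 ms

Entropy contributions −pᵢ log₂ pᵢ: 0.5211, 0.4346, 0.5298; sum H = 1.4855 bits.
RT = a + bH = 400 + 155·1.4855 = 630.26 ms.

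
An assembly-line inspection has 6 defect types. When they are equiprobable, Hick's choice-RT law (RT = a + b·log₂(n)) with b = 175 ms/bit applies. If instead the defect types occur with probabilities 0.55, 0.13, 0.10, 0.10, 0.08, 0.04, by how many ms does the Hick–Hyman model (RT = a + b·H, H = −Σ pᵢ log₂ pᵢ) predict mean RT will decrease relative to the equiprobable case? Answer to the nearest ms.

103 ms

Equiprobable entropy H₀ = log₂ 6 = 2.5850 bits.
Skewed entropy H = −Σ pᵢ log₂ pᵢ = 1.9987 bits.
ΔRT = b·(H₀ − H) = 175 × 0.5863 = 102.60 ms.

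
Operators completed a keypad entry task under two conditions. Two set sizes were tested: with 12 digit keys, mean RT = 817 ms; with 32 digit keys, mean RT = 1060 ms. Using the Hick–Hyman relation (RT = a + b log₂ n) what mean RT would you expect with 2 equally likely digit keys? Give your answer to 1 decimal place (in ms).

373.1 ms

RT is linear in log₂ n, so two points fix the line:
  b = (1060 − 817) / (log₂ 32 − log₂ 12) = 243 / (5 − 3.5850) = 171.727 ms/bit
  a = 817 − 171.727 × 3.5850 = 201.366 ms
Then RT(2) = 201.366 + 171.727 × log₂ 2 = 201.366 + 171.727 × 1 ≈ 373.092 ms.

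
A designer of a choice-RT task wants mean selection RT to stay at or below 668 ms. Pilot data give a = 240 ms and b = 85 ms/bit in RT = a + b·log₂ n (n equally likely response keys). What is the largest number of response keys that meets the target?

Set 240 + 85·log₂ n ≤ 668 → log₂ n ≤ (668 − 240)/85 = 5.0353.
So n ≤ 2^5.0353 = 32.793; the largest integer n is 32.

32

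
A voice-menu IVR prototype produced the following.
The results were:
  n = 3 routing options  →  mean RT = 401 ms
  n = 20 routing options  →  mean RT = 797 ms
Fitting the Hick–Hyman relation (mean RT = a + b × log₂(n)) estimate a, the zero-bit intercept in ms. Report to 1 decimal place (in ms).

171.7 ms

The slope on a log₂ axis is (797 − 401) / (4.3219 − 1.5850) = 144.686 ms/bit.
a = RT₁ − b·log₂ n₁ = 401 − 144.686 × 1.5850 = 171.678 ms.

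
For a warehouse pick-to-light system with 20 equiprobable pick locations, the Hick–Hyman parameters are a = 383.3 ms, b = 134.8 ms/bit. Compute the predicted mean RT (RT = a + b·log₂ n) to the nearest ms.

966 ms

log₂(20) = 4.3219 bits, so RT = 383.3 + 134.8 × 4.3219 ≈ 965.896 ms.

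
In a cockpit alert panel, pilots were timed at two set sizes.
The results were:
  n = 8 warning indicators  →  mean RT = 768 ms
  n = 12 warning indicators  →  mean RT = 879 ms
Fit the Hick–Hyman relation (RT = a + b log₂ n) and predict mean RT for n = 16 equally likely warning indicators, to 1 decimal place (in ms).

With log₂ n on the abscissa the relation is linear; from the two conditions:
  b = (879 − 768) / (log₂ 12 − log₂ 8) = 111 / (3.5850 − 3) = 189.756 ms/bit
  a = 768 − 189.756 × 3 = 198.733 ms
Then RT(16) = 198.733 + 189.756 × log₂ 16 = 198.733 + 189.756 × 4 ≈ 957.756 ms.

957.8 ms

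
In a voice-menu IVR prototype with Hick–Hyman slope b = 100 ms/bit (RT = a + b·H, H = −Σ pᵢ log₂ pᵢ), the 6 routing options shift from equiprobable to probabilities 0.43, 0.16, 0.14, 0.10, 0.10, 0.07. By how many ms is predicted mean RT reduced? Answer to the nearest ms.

The RT saving is b·ΔH. Equiprobable H₀ = log₂(6) = 2.5850 bits; with the given probabilities H = 2.2766 bits.
b·(H₀ − H) = 100 × (2.5850 − 2.2766) = 30.83 ms.

31 ms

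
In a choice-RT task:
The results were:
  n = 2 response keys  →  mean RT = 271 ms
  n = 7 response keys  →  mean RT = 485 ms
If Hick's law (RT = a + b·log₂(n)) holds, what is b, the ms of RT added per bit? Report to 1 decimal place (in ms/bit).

Slope: b = (485 − 271) / (log₂ 7 − log₂ 2) = 214/1.8074 = 118.405 ms/bit.

118.4 ms/bit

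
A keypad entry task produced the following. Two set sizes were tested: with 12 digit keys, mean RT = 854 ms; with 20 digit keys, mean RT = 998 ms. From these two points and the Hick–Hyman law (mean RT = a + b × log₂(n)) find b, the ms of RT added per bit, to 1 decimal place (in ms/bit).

195.4 ms/bit

b = (RT₂ − RT₁)/(log₂ n₂ − log₂ n₁) = (998 − 854)/(4.3219 − 3.5850) = 195.396 ms/bit.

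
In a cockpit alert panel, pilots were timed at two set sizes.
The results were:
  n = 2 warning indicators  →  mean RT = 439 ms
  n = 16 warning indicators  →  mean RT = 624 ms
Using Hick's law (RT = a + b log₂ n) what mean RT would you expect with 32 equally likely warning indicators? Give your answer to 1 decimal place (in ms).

With log₂ n on the abscissa the relation is linear; from the two conditions:
  b = (624 − 439) / (log₂ 16 − log₂ 2) = 185 / (4 − 1) = 61.667 ms/bit
  a = 439 − 61.667 × 1 = 377.333 ms
Then RT(32) = 377.333 + 61.667 × log₂ 32 = 377.333 + 61.667 × 5 ≈ 685.667 ms.

685.7 ms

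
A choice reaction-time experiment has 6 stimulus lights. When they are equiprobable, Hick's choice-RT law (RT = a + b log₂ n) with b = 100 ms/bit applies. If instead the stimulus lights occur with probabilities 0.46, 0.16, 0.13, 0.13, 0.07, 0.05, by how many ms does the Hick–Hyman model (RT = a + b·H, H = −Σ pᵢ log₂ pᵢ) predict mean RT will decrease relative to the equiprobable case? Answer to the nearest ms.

The RT saving is b·ΔH. Equiprobable H₀ = log₂(6) = 2.5850 bits; with the given probabilities H = 2.1883 bits.
b·(H₀ − H) = 100 × (2.5850 − 2.1883) = 39.67 ms.

40 ms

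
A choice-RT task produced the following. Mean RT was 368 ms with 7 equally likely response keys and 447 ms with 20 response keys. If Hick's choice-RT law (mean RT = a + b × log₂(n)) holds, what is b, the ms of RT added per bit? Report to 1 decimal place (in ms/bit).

52.2 ms/bit

b = (RT₂ − RT₁)/(log₂ n₂ − log₂ n₁) = (447 − 368)/(4.3219 − 2.8074) = 52.160 ms/bit.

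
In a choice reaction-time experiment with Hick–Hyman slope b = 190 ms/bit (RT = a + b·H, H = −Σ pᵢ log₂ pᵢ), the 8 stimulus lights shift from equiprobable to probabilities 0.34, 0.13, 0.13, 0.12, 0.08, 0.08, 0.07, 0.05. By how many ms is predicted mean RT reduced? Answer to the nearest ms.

Equiprobable entropy H₀ = log₂ 8 = 3.0000 bits.
Skewed entropy H = −Σ pᵢ log₂ pᵢ = 2.7292 bits.
ΔRT = b·(H₀ − H) = 190 × 0.2708 = 51.45 ms.

51 ms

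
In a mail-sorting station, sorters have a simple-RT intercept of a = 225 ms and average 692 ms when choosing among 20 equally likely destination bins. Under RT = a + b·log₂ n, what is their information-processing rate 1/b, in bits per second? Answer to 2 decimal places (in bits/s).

9.25 bits/s

Choice component = 692 − 225 = 467 ms over log₂(20) = 4.3219 bits.
b = 467 / 4.3219 = 108.054 ms/bit, so 1/b = 9.255 bits/s.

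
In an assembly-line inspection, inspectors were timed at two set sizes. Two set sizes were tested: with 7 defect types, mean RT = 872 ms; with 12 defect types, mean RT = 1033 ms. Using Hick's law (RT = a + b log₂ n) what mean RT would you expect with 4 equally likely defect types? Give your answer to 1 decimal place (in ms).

704.8 ms

With log₂ n on the abscissa the relation is linear; from the two conditions:
  b = (1033 − 872) / (log₂ 12 − log₂ 7) = 161 / (3.5850 − 2.8074) = 207.045 ms/bit
  a = 872 − 207.045 × 2.8074 = 290.750 ms
Then RT(4) = 290.750 + 207.045 × log₂ 4 = 290.750 + 207.045 × 2 ≈ 704.841 ms.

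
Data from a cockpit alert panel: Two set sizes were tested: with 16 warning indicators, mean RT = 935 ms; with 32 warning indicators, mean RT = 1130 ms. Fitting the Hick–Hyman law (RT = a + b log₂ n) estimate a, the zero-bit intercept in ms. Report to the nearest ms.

155 ms

b = (RT₂ − RT₁)/(log₂ n₂ − log₂ n₁) = (1130 − 935)/(5 − 4) = 195 ms/bit.
a = RT₁ − b·log₂ n₁ = 935 − 195 × 4 = 155.000 ms.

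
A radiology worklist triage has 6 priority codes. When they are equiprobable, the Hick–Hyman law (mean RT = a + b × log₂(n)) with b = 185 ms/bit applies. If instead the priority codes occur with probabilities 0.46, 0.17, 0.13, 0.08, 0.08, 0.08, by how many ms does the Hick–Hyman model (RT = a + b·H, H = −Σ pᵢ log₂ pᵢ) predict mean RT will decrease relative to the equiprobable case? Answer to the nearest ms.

70 ms

Equiprobable entropy H₀ = log₂ 6 = 2.5850 bits.
Skewed entropy H = −Σ pᵢ log₂ pᵢ = 2.2071 bits.
ΔRT = b·(H₀ − H) = 185 × 0.3779 = 69.91 ms.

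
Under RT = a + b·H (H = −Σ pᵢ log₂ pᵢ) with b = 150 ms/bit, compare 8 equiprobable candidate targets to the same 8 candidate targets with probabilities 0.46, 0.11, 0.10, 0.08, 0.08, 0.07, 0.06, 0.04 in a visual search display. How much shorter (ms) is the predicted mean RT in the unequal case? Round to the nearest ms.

The RT saving is b·ΔH. Equiprobable H₀ = log₂(8) = 3.0000 bits; with the given probabilities H = 2.4787 bits.
b·(H₀ − H) = 150 × (3.0000 − 2.4787) = 78.20 ms.

78 ms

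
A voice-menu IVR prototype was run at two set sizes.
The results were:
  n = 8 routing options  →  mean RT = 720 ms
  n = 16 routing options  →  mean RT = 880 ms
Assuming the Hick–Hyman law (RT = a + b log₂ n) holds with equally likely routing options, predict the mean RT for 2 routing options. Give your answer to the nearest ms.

400 ms

Solve the two-equation system in a and b:
  b = (880 − 720) / (log₂ 16 − log₂ 8) = 160 / (4 − 3) = 160 ms/bit
  a = 720 − 160 × 3 = 240 ms
Then RT(2) = 240 + 160 × log₂ 2 = 240 + 160 × 1 ≈ 400.000 ms.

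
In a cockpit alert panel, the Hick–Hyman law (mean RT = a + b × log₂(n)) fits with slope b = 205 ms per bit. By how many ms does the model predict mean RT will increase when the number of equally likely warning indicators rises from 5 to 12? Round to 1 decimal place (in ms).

258.9 ms

The intercept a cancels: ΔRT = b·(log₂ n₂ − log₂ n₁) = b·log₂(n₂/n₁).
log₂(12) − log₂(5) = 3.5850 − 2.3219 = 1.2630.
ΔRT = 205 × 1.2630 = 258.922 ms.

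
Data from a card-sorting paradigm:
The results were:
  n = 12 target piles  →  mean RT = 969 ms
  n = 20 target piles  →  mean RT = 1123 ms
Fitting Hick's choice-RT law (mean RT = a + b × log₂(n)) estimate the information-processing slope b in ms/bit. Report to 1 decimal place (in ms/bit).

209.0 ms/bit

Slope: b = (1123 − 969) / (log₂ 20 − log₂ 12) = 154/0.7370 = 208.965 ms/bit.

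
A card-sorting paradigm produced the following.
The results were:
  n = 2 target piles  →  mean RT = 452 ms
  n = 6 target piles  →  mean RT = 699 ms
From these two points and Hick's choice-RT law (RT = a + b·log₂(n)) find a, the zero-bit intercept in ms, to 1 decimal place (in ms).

296.2 ms

b = (RT₂ − RT₁)/(log₂ n₂ − log₂ n₁) = (699 − 452)/(2.5850 − 1) = 155.840 ms/bit.
Intercept: a = 452 − 155.840·log₂(2) = 296.160 ms.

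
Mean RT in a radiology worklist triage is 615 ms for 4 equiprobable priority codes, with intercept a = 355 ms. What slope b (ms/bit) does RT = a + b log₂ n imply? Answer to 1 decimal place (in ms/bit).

4 alternatives carry log₂ 4 = 2 bits; the choice cost is 615 − 355 = 260 ms, so b = 260/2 = 130.000 ms/bit.

130.0 ms/bit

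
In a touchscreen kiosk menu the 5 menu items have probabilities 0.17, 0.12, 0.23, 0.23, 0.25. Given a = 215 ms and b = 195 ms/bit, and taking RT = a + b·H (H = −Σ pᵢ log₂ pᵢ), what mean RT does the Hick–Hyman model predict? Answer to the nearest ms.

659 ms

H = 0.17·log₂(1/0.17) + 0.12·log₂(1/0.12) + 0.23·log₂(1/0.23) + 0.23·log₂(1/0.23) + 0.25·log₂(1/0.25) = 2.2770 bits.
RT = 215 + 195 × 2.2770 = 659.01 ms.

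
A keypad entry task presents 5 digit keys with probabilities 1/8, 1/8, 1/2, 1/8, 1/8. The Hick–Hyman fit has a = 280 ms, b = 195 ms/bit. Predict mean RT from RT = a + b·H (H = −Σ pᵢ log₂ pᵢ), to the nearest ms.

Each term −pᵢ log₂ pᵢ: 0.125·3 + 0.125·3 + 0.5·1 + 0.125·3 + 0.125·3; summed, H = 2.000 bits.
Mean RT = a + bH = 280 + 195·2.000 = 670.00 ms.

670 ms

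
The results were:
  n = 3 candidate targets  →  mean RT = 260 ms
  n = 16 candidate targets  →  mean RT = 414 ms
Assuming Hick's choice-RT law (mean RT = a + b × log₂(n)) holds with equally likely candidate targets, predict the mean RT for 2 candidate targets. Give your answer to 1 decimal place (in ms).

With log₂ n on the abscissa the relation is linear; from the two conditions:
  b = (414 − 260) / (log₂ 16 − log₂ 3) = 154 / (4 − 1.5850) = 63.767 ms/bit
  a = 260 − 63.767 × 1.5850 = 158.931 ms
Then RT(2) = 158.931 + 63.767 × log₂ 2 = 158.931 + 63.767 × 1 ≈ 222.699 ms.

222.7 ms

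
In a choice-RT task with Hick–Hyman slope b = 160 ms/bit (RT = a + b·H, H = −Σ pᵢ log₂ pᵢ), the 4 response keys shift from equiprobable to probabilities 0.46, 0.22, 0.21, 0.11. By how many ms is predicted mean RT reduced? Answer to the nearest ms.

29 ms

Equiprobable entropy H₀ = log₂ 4 = 2.0000 bits.
Skewed entropy H = −Σ pᵢ log₂ pᵢ = 1.8190 bits.
ΔRT = b·(H₀ − H) = 160 × 0.1810 = 28.96 ms.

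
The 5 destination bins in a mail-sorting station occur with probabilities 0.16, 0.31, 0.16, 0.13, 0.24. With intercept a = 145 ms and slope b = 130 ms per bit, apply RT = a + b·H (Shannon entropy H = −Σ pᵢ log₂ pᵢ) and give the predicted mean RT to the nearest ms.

437 ms

H = 0.16·log₂(1/0.16) + 0.31·log₂(1/0.31) + 0.16·log₂(1/0.16) + 0.13·log₂(1/0.13) + 0.24·log₂(1/0.24) = 2.2466 bits.
RT = 145 + 130 × 2.2466 = 437.06 ms.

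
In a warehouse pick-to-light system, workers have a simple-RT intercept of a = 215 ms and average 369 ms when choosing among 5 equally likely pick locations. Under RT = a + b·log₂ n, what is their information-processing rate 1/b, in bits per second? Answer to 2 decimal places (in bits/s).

15.08 bits/s

Choice component = 369 − 215 = 154 ms over log₂(5) = 2.3219 bits.
b = 154 / 2.3219 = 66.324 ms/bit, so 1/b = 15.077 bits/s.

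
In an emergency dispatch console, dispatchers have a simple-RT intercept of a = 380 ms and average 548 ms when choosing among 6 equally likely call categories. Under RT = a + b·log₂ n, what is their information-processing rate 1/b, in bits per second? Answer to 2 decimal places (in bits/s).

15.39 bits/s

Choice component = 548 − 380 = 168 ms over log₂(6) = 2.5850 bits.
b = 168 / 2.5850 = 64.991 ms/bit, so 1/b = 15.387 bits/s.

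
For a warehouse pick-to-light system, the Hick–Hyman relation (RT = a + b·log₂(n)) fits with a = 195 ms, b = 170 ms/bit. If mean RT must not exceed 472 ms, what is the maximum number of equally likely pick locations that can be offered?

Set 195 + 170·log₂ n ≤ 472 → log₂ n ≤ (472 − 195)/170 = 1.6294.
So n ≤ 2^1.6294 = 3.094; the largest integer n is 3.

3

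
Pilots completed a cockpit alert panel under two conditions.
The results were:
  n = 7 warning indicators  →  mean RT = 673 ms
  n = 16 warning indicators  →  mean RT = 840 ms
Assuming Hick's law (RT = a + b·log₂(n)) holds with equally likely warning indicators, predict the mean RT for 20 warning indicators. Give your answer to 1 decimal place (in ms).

885.1 ms

RT is linear in log₂ n, so two points fix the line:
  b = (840 − 673) / (log₂ 16 − log₂ 7) = 167 / (4 − 2.8074) = 140.025 ms/bit
  a = 673 − 140.025 × 2.8074 = 279.900 ms
Then RT(20) = 279.900 + 140.025 × log₂ 20 = 279.900 + 140.025 × 4.3219 ≈ 885.078 ms.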